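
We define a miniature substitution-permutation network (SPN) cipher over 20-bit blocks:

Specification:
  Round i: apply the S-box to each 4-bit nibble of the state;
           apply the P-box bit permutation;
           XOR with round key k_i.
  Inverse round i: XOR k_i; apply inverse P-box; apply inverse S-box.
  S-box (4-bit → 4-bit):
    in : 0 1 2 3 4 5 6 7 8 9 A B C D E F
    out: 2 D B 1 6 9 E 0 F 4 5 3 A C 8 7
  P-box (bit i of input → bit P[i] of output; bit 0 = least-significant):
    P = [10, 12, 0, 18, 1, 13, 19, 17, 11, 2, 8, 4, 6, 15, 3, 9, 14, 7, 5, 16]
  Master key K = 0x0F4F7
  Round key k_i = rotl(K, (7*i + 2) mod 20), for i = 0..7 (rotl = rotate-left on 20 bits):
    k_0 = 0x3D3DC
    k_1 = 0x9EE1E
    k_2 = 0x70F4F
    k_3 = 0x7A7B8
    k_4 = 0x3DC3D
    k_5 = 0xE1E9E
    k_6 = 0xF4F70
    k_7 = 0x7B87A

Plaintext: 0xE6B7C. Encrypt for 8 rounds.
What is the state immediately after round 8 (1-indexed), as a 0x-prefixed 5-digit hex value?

s_0 = plaintext = 0xE6B7C
s_1 = Round(s_0, k_0) = 0x649D0
s_2 = Round(s_1, k_1) = 0x27FB6
s_3 = Round(s_2, k_2) = 0x276C8
s_4 = Round(s_3, k_3) = 0x0D22D
s_5 = Round(s_4, k_4) = 0x5F6A2
s_6 = Round(s_5, k_5) = 0x3CBC0
s_7 = Round(s_6, k_6) = 0xDB574
s_8 = Round(s_7, k_7) = 0x6200B

0x6200B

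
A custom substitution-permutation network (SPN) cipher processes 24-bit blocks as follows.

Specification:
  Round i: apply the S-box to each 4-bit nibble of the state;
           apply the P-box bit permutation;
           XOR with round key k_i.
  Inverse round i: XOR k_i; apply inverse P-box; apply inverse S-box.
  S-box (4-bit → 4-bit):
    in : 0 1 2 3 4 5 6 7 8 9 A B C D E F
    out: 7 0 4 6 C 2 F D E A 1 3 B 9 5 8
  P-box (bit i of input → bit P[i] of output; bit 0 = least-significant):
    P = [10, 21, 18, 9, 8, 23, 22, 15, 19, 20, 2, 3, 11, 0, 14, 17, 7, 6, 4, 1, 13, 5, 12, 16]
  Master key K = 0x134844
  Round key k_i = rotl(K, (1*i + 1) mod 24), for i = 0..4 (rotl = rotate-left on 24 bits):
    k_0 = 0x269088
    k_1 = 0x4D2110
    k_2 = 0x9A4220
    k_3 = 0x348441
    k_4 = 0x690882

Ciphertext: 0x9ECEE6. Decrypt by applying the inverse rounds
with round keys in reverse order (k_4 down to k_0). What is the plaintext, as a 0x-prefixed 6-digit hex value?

s_0 = ciphertext = 0x9ECEE6
s_1 = InvRound(s_0, k_4) = 0x954386
s_2 = InvRound(s_1, k_3) = 0xFC32CC
s_3 = InvRound(s_2, k_2) = 0x0B4423
s_4 = InvRound(s_3, k_1) = 0xB481EE
s_5 = InvRound(s_4, k_0) = 0x39F3B1

0x39F3B1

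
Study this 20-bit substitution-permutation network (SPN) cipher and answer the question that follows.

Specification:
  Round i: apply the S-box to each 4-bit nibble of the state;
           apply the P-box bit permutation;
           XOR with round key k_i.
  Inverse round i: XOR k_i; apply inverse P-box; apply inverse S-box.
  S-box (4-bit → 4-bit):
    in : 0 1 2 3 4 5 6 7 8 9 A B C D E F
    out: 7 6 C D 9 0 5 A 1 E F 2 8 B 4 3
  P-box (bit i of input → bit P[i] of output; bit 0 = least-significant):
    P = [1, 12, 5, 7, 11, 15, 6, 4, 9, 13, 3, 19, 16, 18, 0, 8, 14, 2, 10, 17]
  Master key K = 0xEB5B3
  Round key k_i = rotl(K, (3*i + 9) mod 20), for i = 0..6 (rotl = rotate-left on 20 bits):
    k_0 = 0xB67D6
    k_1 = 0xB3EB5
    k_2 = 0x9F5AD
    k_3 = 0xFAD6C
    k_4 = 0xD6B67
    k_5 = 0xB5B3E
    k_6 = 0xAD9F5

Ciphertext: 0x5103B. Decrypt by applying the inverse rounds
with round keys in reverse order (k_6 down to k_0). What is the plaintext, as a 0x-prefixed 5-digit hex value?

s_0 = ciphertext = 0x5103B
s_1 = InvRound(s_0, k_6) = 0xDD204
s_2 = InvRound(s_1, k_5) = 0xC7ED6
s_3 = InvRound(s_2, k_4) = 0xE35C9
s_4 = InvRound(s_3, k_3) = 0xB65F9
s_5 = InvRound(s_4, k_2) = 0x7559B
s_6 = InvRound(s_5, k_1) = 0xF7A86
s_7 = InvRound(s_6, k_0) = 0xE753B

0xE753B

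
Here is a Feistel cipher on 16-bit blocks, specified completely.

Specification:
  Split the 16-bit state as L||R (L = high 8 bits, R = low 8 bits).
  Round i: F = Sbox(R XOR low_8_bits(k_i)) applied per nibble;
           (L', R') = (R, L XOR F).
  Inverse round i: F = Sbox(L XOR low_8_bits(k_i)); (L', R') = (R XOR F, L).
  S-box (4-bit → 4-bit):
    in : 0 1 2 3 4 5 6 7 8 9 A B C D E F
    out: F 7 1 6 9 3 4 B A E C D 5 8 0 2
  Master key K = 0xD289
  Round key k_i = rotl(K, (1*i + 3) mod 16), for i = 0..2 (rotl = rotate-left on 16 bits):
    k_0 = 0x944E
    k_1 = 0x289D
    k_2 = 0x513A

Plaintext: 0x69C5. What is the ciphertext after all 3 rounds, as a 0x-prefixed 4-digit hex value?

0xFB93

s_0 = plaintext = 0x69C5
s_1 = Round(s_0, k_0) = 0xC5C4
s_2 = Round(s_1, k_1) = 0xC4FB
s_3 = Round(s_2, k_2) = 0xFB93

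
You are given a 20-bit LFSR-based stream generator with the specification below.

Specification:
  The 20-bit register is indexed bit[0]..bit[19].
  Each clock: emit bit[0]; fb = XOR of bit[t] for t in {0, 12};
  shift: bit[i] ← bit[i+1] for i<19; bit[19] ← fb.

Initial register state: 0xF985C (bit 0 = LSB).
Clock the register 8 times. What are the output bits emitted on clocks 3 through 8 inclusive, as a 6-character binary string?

reg_0 = 0xF985C
clock 1: out=0, reg = 0xFCC2E
clock 2: out=0, reg = 0x7E617
clock 3: out=1, reg = 0xBF30B
clock 4: out=1, reg = 0x5F985
clock 5: out=1, reg = 0x2FCC2
clock 6: out=0, reg = 0x97E61
clock 7: out=1, reg = 0x4BF30
clock 8: out=0, reg = 0xA5F98

111010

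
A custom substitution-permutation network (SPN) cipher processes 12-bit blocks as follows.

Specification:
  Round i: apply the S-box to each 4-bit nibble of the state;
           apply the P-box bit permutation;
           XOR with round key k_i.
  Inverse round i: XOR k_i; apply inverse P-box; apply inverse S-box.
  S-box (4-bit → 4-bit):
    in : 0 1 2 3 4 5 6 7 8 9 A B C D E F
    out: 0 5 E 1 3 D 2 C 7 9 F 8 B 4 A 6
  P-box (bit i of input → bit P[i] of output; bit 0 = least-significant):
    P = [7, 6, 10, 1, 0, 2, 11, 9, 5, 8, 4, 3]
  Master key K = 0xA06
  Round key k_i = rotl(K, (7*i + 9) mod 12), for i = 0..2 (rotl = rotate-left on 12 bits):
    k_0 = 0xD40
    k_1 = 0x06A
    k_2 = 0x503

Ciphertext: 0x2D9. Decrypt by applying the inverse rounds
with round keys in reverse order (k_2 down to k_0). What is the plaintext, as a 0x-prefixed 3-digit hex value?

0x164

s_0 = ciphertext = 0x2D9
s_1 = InvRound(s_0, k_2) = 0x2BA
s_2 = InvRound(s_1, k_1) = 0xDB4
s_3 = InvRound(s_2, k_0) = 0x164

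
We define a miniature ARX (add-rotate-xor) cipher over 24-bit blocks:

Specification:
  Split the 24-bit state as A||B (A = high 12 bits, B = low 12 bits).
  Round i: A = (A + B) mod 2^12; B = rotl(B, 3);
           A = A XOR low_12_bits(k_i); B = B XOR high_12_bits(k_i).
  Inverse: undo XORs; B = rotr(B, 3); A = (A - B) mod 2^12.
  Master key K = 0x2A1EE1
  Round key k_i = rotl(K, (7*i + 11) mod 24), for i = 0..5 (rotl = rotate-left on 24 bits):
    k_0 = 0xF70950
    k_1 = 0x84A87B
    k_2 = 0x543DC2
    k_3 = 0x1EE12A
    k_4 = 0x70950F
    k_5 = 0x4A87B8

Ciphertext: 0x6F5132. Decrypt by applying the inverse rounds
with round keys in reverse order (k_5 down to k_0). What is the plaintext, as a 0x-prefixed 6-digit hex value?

s_0 = ciphertext = 0x6F5132
s_1 = InvRound(s_0, k_5) = 0xC9A4B3
s_2 = InvRound(s_1, k_4) = 0x51E477
s_3 = InvRound(s_2, k_3) = 0x1812B3
s_4 = InvRound(s_3, k_2) = 0xB450FE
s_5 = InvRound(s_4, k_1) = 0xA28916
s_6 = InvRound(s_5, k_0) = 0x6ACCCC

0x6ACCCC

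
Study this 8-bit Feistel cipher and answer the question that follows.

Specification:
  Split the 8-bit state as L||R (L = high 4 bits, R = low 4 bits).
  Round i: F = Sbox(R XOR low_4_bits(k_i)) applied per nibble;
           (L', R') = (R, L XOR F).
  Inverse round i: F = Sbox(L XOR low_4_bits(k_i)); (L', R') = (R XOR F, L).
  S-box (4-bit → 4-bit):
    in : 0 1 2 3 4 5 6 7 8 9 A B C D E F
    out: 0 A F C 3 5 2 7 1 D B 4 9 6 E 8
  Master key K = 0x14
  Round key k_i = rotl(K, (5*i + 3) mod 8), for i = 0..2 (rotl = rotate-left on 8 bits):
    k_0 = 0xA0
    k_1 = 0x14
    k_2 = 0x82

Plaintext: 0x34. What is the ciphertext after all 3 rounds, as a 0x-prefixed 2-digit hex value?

0x75

s_0 = plaintext = 0x34
s_1 = Round(s_0, k_0) = 0x40
s_2 = Round(s_1, k_1) = 0x07
s_3 = Round(s_2, k_2) = 0x75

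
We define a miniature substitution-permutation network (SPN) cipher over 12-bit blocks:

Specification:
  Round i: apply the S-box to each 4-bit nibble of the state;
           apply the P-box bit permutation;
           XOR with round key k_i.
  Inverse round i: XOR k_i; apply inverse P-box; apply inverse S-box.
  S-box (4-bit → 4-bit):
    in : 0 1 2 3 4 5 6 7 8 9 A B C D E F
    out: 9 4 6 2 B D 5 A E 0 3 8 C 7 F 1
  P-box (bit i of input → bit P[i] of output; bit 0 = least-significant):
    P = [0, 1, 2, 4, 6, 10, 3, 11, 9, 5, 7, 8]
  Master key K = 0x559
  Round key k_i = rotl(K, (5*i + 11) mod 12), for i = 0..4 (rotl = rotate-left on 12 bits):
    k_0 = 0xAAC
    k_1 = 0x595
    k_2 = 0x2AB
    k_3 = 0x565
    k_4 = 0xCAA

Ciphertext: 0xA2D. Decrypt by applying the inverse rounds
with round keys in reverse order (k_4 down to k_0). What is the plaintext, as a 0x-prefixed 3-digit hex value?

s_0 = ciphertext = 0xA2D
s_1 = InvRound(s_0, k_4) = 0x63D
s_2 = InvRound(s_1, k_3) = 0x06B
s_3 = InvRound(s_2, k_2) = 0x6F9
s_4 = InvRound(s_3, k_1) = 0x461
s_5 = InvRound(s_4, k_0) = 0x6E6

0x6E6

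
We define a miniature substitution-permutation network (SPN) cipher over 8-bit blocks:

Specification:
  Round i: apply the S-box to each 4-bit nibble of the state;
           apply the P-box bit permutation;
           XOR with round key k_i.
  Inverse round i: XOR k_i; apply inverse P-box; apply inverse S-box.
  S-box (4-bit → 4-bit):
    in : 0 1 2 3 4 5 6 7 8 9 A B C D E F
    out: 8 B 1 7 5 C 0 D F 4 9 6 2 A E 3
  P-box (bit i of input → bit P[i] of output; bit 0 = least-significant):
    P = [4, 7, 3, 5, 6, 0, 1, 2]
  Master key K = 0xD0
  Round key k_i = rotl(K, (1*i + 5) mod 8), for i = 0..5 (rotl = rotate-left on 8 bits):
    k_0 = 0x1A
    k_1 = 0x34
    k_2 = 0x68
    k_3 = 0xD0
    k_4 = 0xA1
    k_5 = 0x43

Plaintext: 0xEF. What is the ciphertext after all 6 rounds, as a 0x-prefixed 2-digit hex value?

s_0 = plaintext = 0xEF
s_1 = Round(s_0, k_0) = 0x8D
s_2 = Round(s_1, k_1) = 0xD3
s_3 = Round(s_2, k_2) = 0xF5
s_4 = Round(s_3, k_3) = 0xB9
s_5 = Round(s_4, k_4) = 0xAA
s_6 = Round(s_5, k_5) = 0x37

0x37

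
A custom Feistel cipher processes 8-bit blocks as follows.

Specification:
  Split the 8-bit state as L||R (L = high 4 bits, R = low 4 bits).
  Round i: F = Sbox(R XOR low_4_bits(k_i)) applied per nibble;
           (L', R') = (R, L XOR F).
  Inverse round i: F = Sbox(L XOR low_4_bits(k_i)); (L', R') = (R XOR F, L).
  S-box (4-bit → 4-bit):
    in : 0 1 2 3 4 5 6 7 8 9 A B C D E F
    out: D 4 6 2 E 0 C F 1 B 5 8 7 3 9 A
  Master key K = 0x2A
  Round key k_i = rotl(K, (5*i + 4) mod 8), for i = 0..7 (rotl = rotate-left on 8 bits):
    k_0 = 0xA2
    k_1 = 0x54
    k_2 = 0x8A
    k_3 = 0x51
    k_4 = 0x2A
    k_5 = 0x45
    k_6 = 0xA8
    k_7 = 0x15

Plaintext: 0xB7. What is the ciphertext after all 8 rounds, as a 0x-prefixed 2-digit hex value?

0xCF

s_0 = plaintext = 0xB7
s_1 = Round(s_0, k_0) = 0x7B
s_2 = Round(s_1, k_1) = 0xBD
s_3 = Round(s_2, k_2) = 0xD4
s_4 = Round(s_3, k_3) = 0x4D
s_5 = Round(s_4, k_4) = 0xDB
s_6 = Round(s_5, k_5) = 0xB4
s_7 = Round(s_6, k_6) = 0x4C
s_8 = Round(s_7, k_7) = 0xCF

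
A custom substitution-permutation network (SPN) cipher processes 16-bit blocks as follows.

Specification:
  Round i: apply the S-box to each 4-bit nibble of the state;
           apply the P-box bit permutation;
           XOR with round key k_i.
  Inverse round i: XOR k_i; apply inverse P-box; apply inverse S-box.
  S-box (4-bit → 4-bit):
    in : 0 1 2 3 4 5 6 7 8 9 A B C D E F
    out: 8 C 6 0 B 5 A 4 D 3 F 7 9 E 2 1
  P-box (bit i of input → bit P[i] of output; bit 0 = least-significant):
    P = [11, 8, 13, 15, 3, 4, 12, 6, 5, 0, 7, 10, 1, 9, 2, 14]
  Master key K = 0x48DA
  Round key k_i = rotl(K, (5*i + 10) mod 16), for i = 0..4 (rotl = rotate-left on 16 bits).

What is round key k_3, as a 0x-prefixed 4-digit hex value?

K = 0x48DA
k_0 = rotl(K, (5*0+10) mod 16) = rotl(K, 10) = 0x6923
k_1 = rotl(K, (5*1+10) mod 16) = rotl(K, 15) = 0x246D
k_2 = rotl(K, (5*2+10) mod 16) = rotl(K, 4) = 0x8DA4
k_3 = rotl(K, (5*3+10) mod 16) = rotl(K, 9) = 0xB491

0xB491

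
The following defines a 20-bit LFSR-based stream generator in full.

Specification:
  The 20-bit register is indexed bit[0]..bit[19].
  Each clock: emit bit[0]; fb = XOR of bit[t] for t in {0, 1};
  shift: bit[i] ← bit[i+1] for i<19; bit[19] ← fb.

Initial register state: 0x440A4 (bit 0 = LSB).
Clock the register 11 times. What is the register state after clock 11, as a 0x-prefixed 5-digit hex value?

0x1EC88

reg_0 = 0x440A4
clock 1: out=0, reg = 0x22052
clock 2: out=0, reg = 0x91029
clock 3: out=1, reg = 0xC8814
clock 4: out=0, reg = 0x6440A
clock 5: out=0, reg = 0xB2205
clock 6: out=1, reg = 0xD9102
clock 7: out=0, reg = 0xEC881
clock 8: out=1, reg = 0xF6440
clock 9: out=0, reg = 0x7B220
clock 10: out=0, reg = 0x3D910
clock 11: out=0, reg = 0x1EC88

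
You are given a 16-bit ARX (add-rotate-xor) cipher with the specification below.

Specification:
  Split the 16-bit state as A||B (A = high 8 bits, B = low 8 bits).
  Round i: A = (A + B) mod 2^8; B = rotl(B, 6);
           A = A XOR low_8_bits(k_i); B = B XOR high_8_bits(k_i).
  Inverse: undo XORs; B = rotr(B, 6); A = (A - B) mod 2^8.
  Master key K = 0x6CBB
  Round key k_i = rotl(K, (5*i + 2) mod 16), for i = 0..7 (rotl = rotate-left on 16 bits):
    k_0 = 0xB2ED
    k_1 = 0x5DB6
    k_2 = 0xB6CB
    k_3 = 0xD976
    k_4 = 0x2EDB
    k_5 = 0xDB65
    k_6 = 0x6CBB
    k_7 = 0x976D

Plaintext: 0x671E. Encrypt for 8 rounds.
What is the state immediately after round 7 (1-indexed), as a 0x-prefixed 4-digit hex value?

0xDCAD

s_0 = plaintext = 0x671E
s_1 = Round(s_0, k_0) = 0x6835
s_2 = Round(s_1, k_1) = 0x2B10
s_3 = Round(s_2, k_2) = 0xF0B2
s_4 = Round(s_3, k_3) = 0xD475
s_5 = Round(s_4, k_4) = 0x9273
s_6 = Round(s_5, k_5) = 0x6007
s_7 = Round(s_6, k_6) = 0xDCAD
s_8 = Round(s_7, k_7) = 0xE4FC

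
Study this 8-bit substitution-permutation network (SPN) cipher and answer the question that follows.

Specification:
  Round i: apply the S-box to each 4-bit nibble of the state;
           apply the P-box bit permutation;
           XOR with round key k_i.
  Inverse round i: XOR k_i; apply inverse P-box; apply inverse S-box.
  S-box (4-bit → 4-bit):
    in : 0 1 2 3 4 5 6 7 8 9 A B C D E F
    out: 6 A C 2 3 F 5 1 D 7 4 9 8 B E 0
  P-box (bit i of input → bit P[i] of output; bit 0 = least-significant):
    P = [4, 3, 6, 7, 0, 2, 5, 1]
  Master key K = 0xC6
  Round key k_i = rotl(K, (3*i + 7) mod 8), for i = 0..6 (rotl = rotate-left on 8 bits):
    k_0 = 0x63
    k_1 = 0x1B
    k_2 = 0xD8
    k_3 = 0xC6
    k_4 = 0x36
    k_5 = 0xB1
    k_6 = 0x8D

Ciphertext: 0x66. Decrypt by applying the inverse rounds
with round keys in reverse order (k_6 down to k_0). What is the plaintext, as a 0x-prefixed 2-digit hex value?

0x35

s_0 = ciphertext = 0x66
s_1 = InvRound(s_0, k_6) = 0x8E
s_2 = InvRound(s_1, k_5) = 0x54
s_3 = InvRound(s_2, k_4) = 0x2A
s_4 = InvRound(s_3, k_3) = 0x0E
s_5 = InvRound(s_4, k_2) = 0x18
s_6 = InvRound(s_5, k_1) = 0xBF
s_7 = InvRound(s_6, k_0) = 0x35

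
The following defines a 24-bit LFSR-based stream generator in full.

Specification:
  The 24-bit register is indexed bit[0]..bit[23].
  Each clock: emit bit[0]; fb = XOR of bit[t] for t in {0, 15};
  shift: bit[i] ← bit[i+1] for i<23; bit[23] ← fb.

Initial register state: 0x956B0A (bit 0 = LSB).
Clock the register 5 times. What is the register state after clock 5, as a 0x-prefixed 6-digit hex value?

reg_0 = 0x956B0A
clock 1: out=0, reg = 0x4AB585
clock 2: out=1, reg = 0x255AC2
clock 3: out=0, reg = 0x12AD61
clock 4: out=1, reg = 0x0956B0
clock 5: out=0, reg = 0x04AB58

0x04AB58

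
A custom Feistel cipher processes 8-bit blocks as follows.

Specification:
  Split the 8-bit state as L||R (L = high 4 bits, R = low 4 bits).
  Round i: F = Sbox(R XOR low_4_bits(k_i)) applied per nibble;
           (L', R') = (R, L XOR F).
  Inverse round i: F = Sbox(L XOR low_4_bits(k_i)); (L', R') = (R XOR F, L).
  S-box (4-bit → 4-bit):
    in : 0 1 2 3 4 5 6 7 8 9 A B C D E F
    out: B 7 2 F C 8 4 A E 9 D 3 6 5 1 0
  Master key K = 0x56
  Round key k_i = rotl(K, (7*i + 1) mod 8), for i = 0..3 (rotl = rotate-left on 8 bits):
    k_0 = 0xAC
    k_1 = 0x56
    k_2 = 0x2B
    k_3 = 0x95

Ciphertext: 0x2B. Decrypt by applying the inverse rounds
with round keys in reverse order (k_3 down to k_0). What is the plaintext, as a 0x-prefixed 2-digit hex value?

s_0 = ciphertext = 0x2B
s_1 = InvRound(s_0, k_3) = 0x12
s_2 = InvRound(s_1, k_2) = 0xF1
s_3 = InvRound(s_2, k_1) = 0x8F
s_4 = InvRound(s_3, k_0) = 0x38

0x38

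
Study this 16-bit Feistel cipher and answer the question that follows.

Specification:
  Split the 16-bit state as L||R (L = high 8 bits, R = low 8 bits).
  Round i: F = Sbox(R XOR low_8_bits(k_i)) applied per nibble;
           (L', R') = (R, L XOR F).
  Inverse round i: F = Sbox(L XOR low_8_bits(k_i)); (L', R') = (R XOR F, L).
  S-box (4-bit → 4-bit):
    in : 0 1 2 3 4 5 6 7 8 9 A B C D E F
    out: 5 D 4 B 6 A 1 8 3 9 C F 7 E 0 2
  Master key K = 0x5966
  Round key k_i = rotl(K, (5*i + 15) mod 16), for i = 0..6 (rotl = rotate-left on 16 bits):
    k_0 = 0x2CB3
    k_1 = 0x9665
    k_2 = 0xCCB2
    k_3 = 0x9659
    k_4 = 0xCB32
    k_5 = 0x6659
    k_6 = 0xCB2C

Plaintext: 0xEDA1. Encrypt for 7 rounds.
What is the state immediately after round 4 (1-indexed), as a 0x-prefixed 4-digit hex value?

s_0 = plaintext = 0xEDA1
s_1 = Round(s_0, k_0) = 0xA139
s_2 = Round(s_1, k_1) = 0x3906
s_3 = Round(s_2, k_2) = 0x06CF
s_4 = Round(s_3, k_3) = 0xCF97
s_5 = Round(s_4, k_4) = 0x9705
s_6 = Round(s_5, k_5) = 0x0530
s_7 = Round(s_6, k_6) = 0x30D2

0xCF97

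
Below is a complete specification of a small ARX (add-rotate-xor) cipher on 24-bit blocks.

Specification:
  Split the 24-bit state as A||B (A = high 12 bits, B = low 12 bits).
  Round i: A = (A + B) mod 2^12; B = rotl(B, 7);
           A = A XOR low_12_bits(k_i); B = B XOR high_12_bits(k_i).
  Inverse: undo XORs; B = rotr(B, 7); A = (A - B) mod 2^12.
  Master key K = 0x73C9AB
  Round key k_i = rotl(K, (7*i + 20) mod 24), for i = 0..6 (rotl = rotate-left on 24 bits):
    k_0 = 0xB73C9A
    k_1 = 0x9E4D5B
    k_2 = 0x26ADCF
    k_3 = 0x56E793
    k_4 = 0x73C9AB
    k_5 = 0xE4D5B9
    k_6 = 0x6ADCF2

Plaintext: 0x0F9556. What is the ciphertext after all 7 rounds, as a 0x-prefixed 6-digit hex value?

s_0 = plaintext = 0x0F9556
s_1 = Round(s_0, k_0) = 0xAD5059
s_2 = Round(s_1, k_1) = 0x675566
s_3 = Round(s_2, k_2) = 0x614141
s_4 = Round(s_3, k_3) = 0x0C65E4
s_5 = Round(s_4, k_4) = 0xF01513
s_6 = Round(s_5, k_5) = 0x1AD7E5
s_7 = Round(s_6, k_6) = 0x560412

0x560412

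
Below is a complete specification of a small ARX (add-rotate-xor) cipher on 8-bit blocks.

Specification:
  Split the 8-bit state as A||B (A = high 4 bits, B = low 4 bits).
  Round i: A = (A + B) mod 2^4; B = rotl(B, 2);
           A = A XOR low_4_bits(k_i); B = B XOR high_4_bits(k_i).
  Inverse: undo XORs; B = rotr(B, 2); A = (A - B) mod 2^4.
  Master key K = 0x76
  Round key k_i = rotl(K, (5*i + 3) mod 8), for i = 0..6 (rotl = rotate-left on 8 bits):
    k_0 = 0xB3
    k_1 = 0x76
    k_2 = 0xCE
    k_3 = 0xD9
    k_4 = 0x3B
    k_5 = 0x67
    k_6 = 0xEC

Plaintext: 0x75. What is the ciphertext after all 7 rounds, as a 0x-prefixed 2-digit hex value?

s_0 = plaintext = 0x75
s_1 = Round(s_0, k_0) = 0xFE
s_2 = Round(s_1, k_1) = 0xBC
s_3 = Round(s_2, k_2) = 0x9F
s_4 = Round(s_3, k_3) = 0x12
s_5 = Round(s_4, k_4) = 0x8B
s_6 = Round(s_5, k_5) = 0x48
s_7 = Round(s_6, k_6) = 0x0C

0x0C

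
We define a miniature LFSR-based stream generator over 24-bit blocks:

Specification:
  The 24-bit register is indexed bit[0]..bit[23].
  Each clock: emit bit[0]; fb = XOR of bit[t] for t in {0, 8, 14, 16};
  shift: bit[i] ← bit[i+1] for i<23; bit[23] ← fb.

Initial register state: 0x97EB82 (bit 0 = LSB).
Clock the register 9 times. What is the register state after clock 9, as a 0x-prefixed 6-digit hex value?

0xD0CBF5

reg_0 = 0x97EB82
clock 1: out=0, reg = 0xCBF5C1
clock 2: out=1, reg = 0x65FAE0
clock 3: out=0, reg = 0x32FD70
clock 4: out=0, reg = 0x197EB8
clock 5: out=0, reg = 0x0CBF5C
clock 6: out=0, reg = 0x865FAE
clock 7: out=0, reg = 0x432FD7
clock 8: out=1, reg = 0xA197EB
clock 9: out=1, reg = 0xD0CBF5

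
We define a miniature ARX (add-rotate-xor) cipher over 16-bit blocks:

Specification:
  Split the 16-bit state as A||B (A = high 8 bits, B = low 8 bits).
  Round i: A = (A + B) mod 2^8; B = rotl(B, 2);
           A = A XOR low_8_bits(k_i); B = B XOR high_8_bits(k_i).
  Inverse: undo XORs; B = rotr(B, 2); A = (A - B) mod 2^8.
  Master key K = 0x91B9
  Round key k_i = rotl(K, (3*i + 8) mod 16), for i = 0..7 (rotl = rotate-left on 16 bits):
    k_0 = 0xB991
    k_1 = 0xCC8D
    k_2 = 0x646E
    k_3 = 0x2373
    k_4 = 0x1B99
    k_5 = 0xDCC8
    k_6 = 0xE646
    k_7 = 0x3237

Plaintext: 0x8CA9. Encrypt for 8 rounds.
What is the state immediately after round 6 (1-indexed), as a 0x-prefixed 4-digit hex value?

0xAC2B

s_0 = plaintext = 0x8CA9
s_1 = Round(s_0, k_0) = 0xA41F
s_2 = Round(s_1, k_1) = 0x4EB0
s_3 = Round(s_2, k_2) = 0x90A6
s_4 = Round(s_3, k_3) = 0x45B9
s_5 = Round(s_4, k_4) = 0x67FD
s_6 = Round(s_5, k_5) = 0xAC2B
s_7 = Round(s_6, k_6) = 0x914A
s_8 = Round(s_7, k_7) = 0xEC1B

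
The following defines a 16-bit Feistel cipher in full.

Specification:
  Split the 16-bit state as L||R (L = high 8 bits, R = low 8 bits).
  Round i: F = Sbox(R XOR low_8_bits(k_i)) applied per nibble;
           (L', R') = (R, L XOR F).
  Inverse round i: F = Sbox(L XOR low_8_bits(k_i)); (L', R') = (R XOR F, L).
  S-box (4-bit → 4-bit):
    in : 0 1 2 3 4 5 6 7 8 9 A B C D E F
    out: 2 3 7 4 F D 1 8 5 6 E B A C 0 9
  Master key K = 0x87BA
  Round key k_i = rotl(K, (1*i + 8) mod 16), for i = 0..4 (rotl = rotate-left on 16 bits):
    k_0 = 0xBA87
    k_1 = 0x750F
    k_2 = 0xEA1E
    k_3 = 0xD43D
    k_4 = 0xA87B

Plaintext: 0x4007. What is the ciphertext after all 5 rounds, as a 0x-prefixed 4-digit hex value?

s_0 = plaintext = 0x4007
s_1 = Round(s_0, k_0) = 0x0712
s_2 = Round(s_1, k_1) = 0x123B
s_3 = Round(s_2, k_2) = 0x3B6F
s_4 = Round(s_3, k_3) = 0x6FEC
s_5 = Round(s_4, k_4) = 0xEC07

0xEC07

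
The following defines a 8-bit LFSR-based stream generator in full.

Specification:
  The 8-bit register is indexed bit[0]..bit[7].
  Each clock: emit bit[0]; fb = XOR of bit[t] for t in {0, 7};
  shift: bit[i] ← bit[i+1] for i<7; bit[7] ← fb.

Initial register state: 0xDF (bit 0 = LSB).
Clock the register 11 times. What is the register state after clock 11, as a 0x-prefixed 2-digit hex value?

reg_0 = 0xDF
clock 1: out=1, reg = 0x6F
clock 2: out=1, reg = 0xB7
clock 3: out=1, reg = 0x5B
clock 4: out=1, reg = 0xAD
clock 5: out=1, reg = 0x56
clock 6: out=0, reg = 0x2B
clock 7: out=1, reg = 0x95
clock 8: out=1, reg = 0x4A
clock 9: out=0, reg = 0x25
clock 10: out=1, reg = 0x92
clock 11: out=0, reg = 0xC9

0xC9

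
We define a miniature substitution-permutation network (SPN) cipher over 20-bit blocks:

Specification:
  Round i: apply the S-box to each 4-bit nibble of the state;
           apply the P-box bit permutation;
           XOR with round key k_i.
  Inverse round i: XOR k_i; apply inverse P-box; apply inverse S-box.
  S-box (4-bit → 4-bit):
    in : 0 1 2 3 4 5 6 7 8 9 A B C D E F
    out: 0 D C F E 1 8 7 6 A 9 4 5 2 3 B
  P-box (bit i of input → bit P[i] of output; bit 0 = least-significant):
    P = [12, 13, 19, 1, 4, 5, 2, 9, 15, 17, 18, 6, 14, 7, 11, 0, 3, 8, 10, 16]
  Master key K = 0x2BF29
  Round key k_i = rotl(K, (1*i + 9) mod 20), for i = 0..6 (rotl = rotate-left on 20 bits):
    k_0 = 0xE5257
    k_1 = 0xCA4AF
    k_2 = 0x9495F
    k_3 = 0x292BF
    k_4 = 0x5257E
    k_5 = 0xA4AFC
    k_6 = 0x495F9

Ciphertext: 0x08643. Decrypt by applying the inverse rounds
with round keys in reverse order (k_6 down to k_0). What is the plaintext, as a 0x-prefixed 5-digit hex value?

s_0 = ciphertext = 0x08643
s_1 = InvRound(s_0, k_6) = 0xEDBFA
s_2 = InvRound(s_1, k_5) = 0xD0CBA
s_3 = InvRound(s_2, k_4) = 0xD86B8
s_4 = InvRound(s_3, k_3) = 0x268B1
s_5 = InvRound(s_4, k_2) = 0xFD984
s_6 = InvRound(s_5, k_1) = 0x31DDF
s_7 = InvRound(s_6, k_0) = 0x37B6B

0x37B6B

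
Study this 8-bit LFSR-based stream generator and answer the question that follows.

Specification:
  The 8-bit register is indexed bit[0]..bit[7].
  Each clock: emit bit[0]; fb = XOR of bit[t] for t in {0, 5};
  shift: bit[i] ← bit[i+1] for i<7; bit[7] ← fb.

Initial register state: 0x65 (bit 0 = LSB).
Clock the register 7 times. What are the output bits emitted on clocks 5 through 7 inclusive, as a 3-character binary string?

reg_0 = 0x65
clock 1: out=1, reg = 0x32
clock 2: out=0, reg = 0x99
clock 3: out=1, reg = 0xCC
clock 4: out=0, reg = 0x66
clock 5: out=0, reg = 0xB3
clock 6: out=1, reg = 0x59
clock 7: out=1, reg = 0xAC

011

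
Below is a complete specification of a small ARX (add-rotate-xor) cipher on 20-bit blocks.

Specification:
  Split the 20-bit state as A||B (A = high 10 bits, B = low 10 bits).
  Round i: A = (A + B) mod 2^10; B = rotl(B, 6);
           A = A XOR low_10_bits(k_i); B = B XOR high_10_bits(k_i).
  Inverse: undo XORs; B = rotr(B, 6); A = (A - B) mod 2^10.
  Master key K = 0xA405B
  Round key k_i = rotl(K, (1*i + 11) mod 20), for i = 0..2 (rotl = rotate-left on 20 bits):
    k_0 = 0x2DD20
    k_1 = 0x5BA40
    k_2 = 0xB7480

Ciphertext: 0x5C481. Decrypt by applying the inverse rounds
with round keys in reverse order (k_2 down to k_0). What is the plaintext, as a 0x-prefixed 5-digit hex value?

s_0 = ciphertext = 0x5C481
s_1 = InvRound(s_0, k_2) = 0x0A1C9
s_2 = InvRound(s_1, k_1) = 0xFDA72
s_3 = InvRound(s_2, k_0) = 0x9EC5B

0x9EC5B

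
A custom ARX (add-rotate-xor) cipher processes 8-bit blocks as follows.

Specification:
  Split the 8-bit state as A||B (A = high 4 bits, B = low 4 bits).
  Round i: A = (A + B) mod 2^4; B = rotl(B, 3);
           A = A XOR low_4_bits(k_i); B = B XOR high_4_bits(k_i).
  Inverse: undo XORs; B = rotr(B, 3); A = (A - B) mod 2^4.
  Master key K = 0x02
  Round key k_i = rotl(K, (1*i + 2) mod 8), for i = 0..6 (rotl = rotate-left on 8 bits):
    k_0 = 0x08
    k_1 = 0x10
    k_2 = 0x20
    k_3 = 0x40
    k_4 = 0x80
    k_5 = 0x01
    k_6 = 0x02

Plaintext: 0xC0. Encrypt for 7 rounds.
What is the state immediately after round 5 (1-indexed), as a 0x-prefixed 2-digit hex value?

0x00

s_0 = plaintext = 0xC0
s_1 = Round(s_0, k_0) = 0x40
s_2 = Round(s_1, k_1) = 0x41
s_3 = Round(s_2, k_2) = 0x5A
s_4 = Round(s_3, k_3) = 0xF1
s_5 = Round(s_4, k_4) = 0x00
s_6 = Round(s_5, k_5) = 0x10
s_7 = Round(s_6, k_6) = 0x30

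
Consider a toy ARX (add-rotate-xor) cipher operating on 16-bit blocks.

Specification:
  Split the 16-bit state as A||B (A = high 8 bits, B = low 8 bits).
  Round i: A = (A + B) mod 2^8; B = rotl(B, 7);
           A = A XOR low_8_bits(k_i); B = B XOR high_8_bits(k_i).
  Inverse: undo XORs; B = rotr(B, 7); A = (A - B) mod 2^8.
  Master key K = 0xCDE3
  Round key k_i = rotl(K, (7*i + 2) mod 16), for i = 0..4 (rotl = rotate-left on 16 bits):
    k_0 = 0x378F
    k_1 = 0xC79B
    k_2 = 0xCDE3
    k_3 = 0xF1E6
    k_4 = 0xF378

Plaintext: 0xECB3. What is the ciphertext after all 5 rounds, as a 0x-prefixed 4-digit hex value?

s_0 = plaintext = 0xECB3
s_1 = Round(s_0, k_0) = 0x10EE
s_2 = Round(s_1, k_1) = 0x65B0
s_3 = Round(s_2, k_2) = 0xF695
s_4 = Round(s_3, k_3) = 0x6D3B
s_5 = Round(s_4, k_4) = 0xD06E

0xD06E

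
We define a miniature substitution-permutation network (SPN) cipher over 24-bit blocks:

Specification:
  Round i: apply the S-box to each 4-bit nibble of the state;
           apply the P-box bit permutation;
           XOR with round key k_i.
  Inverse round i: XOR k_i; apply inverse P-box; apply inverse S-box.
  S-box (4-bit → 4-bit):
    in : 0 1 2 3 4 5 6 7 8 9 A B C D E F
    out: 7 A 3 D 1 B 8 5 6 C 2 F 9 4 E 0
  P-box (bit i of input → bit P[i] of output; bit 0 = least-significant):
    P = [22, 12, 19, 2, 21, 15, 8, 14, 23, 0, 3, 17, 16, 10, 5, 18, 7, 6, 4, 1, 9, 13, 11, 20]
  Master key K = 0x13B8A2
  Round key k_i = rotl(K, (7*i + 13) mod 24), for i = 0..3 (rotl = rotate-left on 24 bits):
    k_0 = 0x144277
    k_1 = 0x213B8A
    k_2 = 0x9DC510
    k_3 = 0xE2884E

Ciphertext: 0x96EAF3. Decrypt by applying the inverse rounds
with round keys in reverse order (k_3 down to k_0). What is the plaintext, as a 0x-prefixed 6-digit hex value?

0xF842F9

s_0 = ciphertext = 0x96EAF3
s_1 = InvRound(s_0, k_3) = 0x5798CC
s_2 = InvRound(s_1, k_2) = 0xD0A39B
s_3 = InvRound(s_2, k_1) = 0x9D4222
s_4 = InvRound(s_3, k_0) = 0xF842F9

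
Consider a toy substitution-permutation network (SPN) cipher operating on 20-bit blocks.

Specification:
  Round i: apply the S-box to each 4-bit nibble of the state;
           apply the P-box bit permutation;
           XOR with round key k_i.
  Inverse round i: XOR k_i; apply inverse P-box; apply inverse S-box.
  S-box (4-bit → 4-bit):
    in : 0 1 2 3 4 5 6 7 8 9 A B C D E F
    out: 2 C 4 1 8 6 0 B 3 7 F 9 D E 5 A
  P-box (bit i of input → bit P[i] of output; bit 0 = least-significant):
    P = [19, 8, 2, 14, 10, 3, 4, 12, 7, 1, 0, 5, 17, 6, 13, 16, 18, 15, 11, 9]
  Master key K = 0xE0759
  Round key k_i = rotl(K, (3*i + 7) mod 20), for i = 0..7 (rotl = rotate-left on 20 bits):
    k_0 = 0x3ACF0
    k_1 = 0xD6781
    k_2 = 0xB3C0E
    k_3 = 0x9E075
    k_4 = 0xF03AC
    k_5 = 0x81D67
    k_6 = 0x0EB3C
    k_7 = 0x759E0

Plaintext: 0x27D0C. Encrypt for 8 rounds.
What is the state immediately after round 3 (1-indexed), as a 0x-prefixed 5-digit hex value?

s_0 = plaintext = 0x27D0C
s_1 = Round(s_0, k_0) = 0x8E49F
s_2 = Round(s_1, k_1) = 0xB82B9
s_3 = Round(s_2, k_2) = 0x52B4B
s_4 = Round(s_3, k_3) = 0x118D5
s_5 = Round(s_4, k_4) = 0xE3832
s_6 = Round(s_5, k_5) = 0xE11E1
s_7 = Round(s_6, k_6) = 0x58709
s_8 = Round(s_7, k_7) = 0xDD00E

0x52B4B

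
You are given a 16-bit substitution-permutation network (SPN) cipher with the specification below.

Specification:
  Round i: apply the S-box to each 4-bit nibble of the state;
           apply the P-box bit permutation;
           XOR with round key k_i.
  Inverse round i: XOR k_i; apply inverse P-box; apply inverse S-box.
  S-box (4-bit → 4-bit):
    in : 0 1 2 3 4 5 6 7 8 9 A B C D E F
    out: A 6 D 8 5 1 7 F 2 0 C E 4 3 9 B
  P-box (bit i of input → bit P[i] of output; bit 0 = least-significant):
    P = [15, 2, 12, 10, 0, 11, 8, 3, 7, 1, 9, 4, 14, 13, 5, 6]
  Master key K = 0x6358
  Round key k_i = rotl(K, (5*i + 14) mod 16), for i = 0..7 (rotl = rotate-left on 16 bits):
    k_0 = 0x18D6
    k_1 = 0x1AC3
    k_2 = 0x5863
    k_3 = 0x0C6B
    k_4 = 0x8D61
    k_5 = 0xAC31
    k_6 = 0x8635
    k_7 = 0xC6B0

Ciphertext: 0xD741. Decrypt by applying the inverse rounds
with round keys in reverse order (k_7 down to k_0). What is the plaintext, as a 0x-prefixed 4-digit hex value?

s_0 = ciphertext = 0xD741
s_1 = InvRound(s_0, k_7) = 0xAE4C
s_2 = InvRound(s_1, k_6) = 0xB3F9
s_3 = InvRound(s_2, k_5) = 0x34BA
s_4 = InvRound(s_3, k_4) = 0x0F74
s_5 = InvRound(s_4, k_3) = 0x9B28
s_6 = InvRound(s_5, k_2) = 0xE125
s_7 = InvRound(s_6, k_1) = 0x7616
s_8 = InvRound(s_7, k_0) = 0xF483

0xF483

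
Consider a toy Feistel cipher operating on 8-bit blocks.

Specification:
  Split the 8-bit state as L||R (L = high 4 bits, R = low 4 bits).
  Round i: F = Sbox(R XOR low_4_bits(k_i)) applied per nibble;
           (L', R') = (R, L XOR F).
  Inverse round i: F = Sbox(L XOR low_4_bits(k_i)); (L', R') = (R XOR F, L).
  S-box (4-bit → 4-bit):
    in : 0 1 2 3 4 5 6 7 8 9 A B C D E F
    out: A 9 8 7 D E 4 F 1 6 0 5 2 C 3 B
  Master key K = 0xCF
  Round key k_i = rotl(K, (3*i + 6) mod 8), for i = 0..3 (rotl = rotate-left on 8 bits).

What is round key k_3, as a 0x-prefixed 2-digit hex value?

0xE7

K = 0xCF
k_0 = rotl(K, (3*0+6) mod 8) = rotl(K, 6) = 0xF3
k_1 = rotl(K, (3*1+6) mod 8) = rotl(K, 1) = 0x9F
k_2 = rotl(K, (3*2+6) mod 8) = rotl(K, 4) = 0xFC
k_3 = rotl(K, (3*3+6) mod 8) = rotl(K, 7) = 0xE7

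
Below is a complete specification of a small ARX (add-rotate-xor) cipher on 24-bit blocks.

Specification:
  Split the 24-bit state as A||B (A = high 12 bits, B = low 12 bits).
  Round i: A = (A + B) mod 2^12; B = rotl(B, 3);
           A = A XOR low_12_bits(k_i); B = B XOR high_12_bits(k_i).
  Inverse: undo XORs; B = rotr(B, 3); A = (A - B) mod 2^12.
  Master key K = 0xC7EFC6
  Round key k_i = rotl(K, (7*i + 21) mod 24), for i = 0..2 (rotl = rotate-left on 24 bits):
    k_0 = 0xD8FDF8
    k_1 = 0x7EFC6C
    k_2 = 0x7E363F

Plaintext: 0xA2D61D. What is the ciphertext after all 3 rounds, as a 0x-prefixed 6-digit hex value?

s_0 = plaintext = 0xA2D61D
s_1 = Round(s_0, k_0) = 0xDB2D64
s_2 = Round(s_1, k_1) = 0x77ACC9
s_3 = Round(s_2, k_2) = 0x27C1AD

0x27C1AD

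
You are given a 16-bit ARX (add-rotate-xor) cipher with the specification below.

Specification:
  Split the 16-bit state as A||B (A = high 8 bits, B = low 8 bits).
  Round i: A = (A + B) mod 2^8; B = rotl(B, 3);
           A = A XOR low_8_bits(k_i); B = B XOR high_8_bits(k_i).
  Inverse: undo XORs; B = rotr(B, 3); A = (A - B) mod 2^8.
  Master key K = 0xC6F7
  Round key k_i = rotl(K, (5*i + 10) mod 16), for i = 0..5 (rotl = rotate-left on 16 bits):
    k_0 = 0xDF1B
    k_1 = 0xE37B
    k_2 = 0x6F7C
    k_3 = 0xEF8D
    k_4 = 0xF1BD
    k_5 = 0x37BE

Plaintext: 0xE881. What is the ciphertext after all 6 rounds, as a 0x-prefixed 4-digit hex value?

0x654A

s_0 = plaintext = 0xE881
s_1 = Round(s_0, k_0) = 0x72D3
s_2 = Round(s_1, k_1) = 0x3E7D
s_3 = Round(s_2, k_2) = 0xC784
s_4 = Round(s_3, k_3) = 0xC6CB
s_5 = Round(s_4, k_4) = 0x2CAF
s_6 = Round(s_5, k_5) = 0x654A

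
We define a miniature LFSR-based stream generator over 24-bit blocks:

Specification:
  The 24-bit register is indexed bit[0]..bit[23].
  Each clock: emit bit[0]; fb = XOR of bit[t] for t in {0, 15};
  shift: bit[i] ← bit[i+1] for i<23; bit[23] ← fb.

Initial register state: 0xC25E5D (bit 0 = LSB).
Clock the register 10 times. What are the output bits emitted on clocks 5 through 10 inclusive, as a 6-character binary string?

101001

reg_0 = 0xC25E5D
clock 1: out=1, reg = 0xE12F2E
clock 2: out=0, reg = 0x709797
clock 3: out=1, reg = 0x384BCB
clock 4: out=1, reg = 0x9C25E5
clock 5: out=1, reg = 0xCE12F2
clock 6: out=0, reg = 0x670979
clock 7: out=1, reg = 0xB384BC
clock 8: out=0, reg = 0xD9C25E
clock 9: out=0, reg = 0xECE12F
clock 10: out=1, reg = 0x767097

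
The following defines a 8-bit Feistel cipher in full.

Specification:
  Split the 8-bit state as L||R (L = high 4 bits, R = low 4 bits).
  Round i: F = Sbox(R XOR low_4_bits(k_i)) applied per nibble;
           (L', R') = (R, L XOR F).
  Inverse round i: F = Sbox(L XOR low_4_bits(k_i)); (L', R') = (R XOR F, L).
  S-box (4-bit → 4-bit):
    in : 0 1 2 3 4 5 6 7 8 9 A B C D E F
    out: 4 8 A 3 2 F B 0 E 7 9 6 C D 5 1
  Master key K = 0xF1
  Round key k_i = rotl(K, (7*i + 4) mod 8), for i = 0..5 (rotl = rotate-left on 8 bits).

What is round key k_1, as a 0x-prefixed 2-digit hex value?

K = 0xF1
k_0 = rotl(K, (7*0+4) mod 8) = rotl(K, 4) = 0x1F
k_1 = rotl(K, (7*1+4) mod 8) = rotl(K, 3) = 0x8F

0x8F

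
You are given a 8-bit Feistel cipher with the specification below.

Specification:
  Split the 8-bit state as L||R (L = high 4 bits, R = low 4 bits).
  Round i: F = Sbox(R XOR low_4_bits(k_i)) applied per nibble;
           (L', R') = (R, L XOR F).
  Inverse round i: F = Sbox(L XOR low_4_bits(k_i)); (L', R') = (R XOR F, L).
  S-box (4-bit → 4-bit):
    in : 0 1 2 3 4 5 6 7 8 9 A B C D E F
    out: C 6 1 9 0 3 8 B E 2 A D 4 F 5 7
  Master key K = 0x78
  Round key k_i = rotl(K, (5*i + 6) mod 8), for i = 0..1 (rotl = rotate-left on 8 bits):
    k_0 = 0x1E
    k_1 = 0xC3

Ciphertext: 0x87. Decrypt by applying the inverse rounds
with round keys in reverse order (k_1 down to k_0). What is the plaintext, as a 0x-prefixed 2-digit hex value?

s_0 = ciphertext = 0x87
s_1 = InvRound(s_0, k_1) = 0xA8
s_2 = InvRound(s_1, k_0) = 0x8A

0x8A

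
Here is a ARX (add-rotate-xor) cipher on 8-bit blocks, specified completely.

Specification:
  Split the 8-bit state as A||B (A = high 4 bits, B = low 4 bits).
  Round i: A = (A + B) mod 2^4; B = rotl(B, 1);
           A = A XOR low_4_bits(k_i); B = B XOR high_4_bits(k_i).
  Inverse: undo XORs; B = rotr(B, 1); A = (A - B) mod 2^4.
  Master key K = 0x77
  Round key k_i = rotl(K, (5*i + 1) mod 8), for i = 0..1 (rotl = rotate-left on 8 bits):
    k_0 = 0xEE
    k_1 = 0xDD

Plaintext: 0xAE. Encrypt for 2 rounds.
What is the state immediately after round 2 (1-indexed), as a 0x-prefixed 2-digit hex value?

0x4B

s_0 = plaintext = 0xAE
s_1 = Round(s_0, k_0) = 0x63
s_2 = Round(s_1, k_1) = 0x4B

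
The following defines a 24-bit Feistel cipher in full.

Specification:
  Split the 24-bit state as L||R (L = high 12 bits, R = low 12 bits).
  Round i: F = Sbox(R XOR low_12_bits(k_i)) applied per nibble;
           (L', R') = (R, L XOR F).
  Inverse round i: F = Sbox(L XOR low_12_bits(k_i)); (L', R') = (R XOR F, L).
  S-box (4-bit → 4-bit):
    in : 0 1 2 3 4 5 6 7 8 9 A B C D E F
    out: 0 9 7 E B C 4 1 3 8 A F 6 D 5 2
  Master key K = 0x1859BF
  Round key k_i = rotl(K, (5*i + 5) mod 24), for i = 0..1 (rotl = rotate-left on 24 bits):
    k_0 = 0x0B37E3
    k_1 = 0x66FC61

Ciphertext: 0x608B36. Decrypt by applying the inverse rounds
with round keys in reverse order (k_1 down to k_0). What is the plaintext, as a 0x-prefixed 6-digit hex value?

s_0 = ciphertext = 0x608B36
s_1 = InvRound(s_0, k_1) = 0x17E608
s_2 = InvRound(s_1, k_0) = 0x28517E

0x28517E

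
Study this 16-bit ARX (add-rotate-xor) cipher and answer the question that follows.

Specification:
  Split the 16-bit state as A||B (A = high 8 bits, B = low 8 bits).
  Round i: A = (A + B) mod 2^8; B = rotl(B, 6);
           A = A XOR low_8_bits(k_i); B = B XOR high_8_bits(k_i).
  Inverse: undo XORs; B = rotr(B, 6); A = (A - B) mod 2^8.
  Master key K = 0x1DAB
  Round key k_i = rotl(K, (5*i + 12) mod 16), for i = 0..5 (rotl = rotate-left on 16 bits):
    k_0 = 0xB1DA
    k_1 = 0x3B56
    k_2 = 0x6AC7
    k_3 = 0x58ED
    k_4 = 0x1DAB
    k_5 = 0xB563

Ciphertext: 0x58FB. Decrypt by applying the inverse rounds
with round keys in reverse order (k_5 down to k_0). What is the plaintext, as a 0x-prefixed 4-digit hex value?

s_0 = ciphertext = 0x58FB
s_1 = InvRound(s_0, k_5) = 0x0239
s_2 = InvRound(s_1, k_4) = 0x1990
s_3 = InvRound(s_2, k_3) = 0xD123
s_4 = InvRound(s_3, k_2) = 0xF125
s_5 = InvRound(s_4, k_1) = 0x2F78
s_6 = InvRound(s_5, k_0) = 0xCE27

0xCE27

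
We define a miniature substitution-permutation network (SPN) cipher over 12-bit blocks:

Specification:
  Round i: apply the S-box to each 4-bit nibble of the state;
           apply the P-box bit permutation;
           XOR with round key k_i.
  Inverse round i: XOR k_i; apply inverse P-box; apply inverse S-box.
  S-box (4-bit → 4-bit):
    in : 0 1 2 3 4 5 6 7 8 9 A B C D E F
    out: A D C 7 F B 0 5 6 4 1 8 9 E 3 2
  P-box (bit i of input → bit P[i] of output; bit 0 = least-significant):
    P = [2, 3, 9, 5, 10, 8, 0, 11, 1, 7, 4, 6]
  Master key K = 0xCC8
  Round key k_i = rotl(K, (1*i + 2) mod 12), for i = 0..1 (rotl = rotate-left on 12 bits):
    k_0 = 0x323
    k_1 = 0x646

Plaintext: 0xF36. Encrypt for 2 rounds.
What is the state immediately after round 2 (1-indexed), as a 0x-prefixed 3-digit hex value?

s_0 = plaintext = 0xF36
s_1 = Round(s_0, k_0) = 0x6A2
s_2 = Round(s_1, k_1) = 0x066

0x066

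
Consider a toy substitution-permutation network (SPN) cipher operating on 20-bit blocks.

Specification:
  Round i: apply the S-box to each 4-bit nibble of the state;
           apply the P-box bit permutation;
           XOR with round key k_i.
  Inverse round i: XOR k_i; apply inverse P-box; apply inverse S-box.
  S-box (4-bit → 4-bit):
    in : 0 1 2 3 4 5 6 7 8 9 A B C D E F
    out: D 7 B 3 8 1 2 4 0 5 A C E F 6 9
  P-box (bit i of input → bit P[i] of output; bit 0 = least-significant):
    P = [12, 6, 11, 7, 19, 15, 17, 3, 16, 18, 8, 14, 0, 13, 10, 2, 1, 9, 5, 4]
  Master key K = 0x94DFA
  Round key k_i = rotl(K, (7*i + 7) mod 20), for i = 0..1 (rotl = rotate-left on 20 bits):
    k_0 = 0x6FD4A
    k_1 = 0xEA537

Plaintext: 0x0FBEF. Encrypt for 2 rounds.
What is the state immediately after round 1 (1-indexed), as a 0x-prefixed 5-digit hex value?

0x42CFD

s_0 = plaintext = 0x0FBEF
s_1 = Round(s_0, k_0) = 0x42CFD
s_2 = Round(s_1, k_1) = 0x2DCEA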